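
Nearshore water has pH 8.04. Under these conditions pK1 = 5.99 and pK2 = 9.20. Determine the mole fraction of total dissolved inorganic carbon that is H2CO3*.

α₀ = 1 / (1 + K1/[H⁺] + K1K2/[H⁺]²) = 1 / (1 + 10^+2.05 + 10^+0.89)
   = 1 / (1 + 112.20 + 7.7625) = 1/120.96 = 0.008267

α₀ = 0.00827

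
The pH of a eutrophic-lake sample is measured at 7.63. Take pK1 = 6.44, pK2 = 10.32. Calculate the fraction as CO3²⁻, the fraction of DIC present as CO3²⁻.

α₂ = 1 / (1 + [H⁺]/K2 + [H⁺]²/(K1K2)) = 1 / (1 + 10^+2.69 + 10^+1.50)
   = 1 / (1 + 489.78 + 31.623) = 1/522.40 = 0.001914

α₂ = 0.00191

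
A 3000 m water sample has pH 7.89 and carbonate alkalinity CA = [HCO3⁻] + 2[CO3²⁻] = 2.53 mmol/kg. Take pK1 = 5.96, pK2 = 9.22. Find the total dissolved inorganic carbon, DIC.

CA = [HCO3⁻] + 2[CO3²⁻] = (α₁ + 2α₂)·DIC
At pH 7.89: [H⁺]/K1 = 10^-1.93 = 0.011749, K2/[H⁺] = 10^-1.33 = 0.046774
α₁ = 1/(1 + 0.011749 + 0.046774) = 1/1.0585 = 0.9447; α₂ = α₁·K2/[H⁺] = 0.04419
α₁ + 2α₂ = 1.0331
DIC = CA / (α₁ + 2α₂) = 2.53 / 1.0331 = 2.45 mmol/kg

DIC = 2.45 mmol/kg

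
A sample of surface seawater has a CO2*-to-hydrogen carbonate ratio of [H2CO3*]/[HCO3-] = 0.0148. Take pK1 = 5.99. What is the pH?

From K1 = [H⁺][HCO3-]/[H2CO3*]:  pH = pK1 − log₁₀([H2CO3*]/[HCO3-])
log₁₀(0.0148) = -1.830
pH = 5.99 − (-1.830) = 7.82

pH = 7.82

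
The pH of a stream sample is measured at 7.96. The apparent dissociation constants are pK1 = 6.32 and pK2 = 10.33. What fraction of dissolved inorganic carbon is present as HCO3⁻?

α₁ = 0.974

α₁ = 1 / (1 + [H⁺]/K1 + K2/[H⁺]) = 1 / (1 + 10^-1.64 + 10^-2.37)
   = 1 / (1 + 0.022909 + 0.0042658) = 1/1.0272 = 0.9735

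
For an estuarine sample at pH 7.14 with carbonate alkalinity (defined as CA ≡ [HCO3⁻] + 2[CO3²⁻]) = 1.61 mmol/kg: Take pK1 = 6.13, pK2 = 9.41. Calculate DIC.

DIC = 1.76 mmol/kg

CA = [HCO3⁻] + 2[CO3²⁻] = (α₁ + 2α₂)·DIC
At pH 7.14: [H⁺]/K1 = 10^-1.01 = 0.097724, K2/[H⁺] = 10^-2.27 = 0.0053703
α₁ = 1/(1 + 0.097724 + 0.0053703) = 1/1.1031 = 0.9065; α₂ = α₁·K2/[H⁺] = 0.004868
α₁ + 2α₂ = 0.9163
DIC = CA / (α₁ + 2α₂) = 1.61 / 0.9163 = 1.76 mmol/kg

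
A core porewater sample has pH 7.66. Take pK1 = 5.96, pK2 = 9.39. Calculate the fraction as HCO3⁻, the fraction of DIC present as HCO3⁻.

α₁ = 1 / (1 + [H⁺]/K1 + K2/[H⁺]) = 1 / (1 + 10^-1.70 + 10^-1.73)
   = 1 / (1 + 0.019953 + 0.018621) = 1/1.0386 = 0.9629

α₁ = 0.963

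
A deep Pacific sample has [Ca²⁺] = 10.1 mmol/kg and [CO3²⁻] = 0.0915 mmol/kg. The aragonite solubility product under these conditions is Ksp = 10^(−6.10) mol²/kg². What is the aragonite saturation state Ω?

Ω = 1.16

Ksp = 10^(−6.10) = 7.943×10^-7
Ω = [Ca²⁺][CO3²⁻]/Ksp = (10.1×10^-3)(0.0915×10^-3) / 7.943×10^-7 = 1.16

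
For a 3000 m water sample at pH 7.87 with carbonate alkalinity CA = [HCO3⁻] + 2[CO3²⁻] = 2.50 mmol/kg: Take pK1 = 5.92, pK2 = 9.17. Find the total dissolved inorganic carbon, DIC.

CA = [HCO3⁻] + 2[CO3²⁻] = (α₁ + 2α₂)·DIC
At pH 7.87: [H⁺]/K1 = 10^-1.95 = 0.011220, K2/[H⁺] = 10^-1.30 = 0.050119
α₁ = 1/(1 + 0.011220 + 0.050119) = 1/1.0613 = 0.9422; α₂ = α₁·K2/[H⁺] = 0.04722
α₁ + 2α₂ = 1.0367
DIC = CA / (α₁ + 2α₂) = 2.50 / 1.0367 = 2.41 mmol/kg

DIC = 2.41 mmol/kg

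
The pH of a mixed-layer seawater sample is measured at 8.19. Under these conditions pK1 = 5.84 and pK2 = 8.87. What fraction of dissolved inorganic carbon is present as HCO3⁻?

α₁ = 1 / (1 + [H⁺]/K1 + K2/[H⁺]) = 1 / (1 + 10^-2.35 + 10^-0.68)
   = 1 / (1 + 0.0044668 + 0.20893) = 1/1.2134 = 0.8241

α₁ = 0.824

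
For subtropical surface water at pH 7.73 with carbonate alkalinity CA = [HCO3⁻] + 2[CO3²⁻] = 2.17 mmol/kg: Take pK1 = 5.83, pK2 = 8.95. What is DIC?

CA = [HCO3⁻] + 2[CO3²⁻] = (α₁ + 2α₂)·DIC
At pH 7.73: [H⁺]/K1 = 10^-1.90 = 0.012589, K2/[H⁺] = 10^-1.22 = 0.060256
α₁ = 1/(1 + 0.012589 + 0.060256) = 1/1.0728 = 0.9321; α₂ = α₁·K2/[H⁺] = 0.05616
α₁ + 2α₂ = 1.0444
DIC = CA / (α₁ + 2α₂) = 2.17 / 1.0444 = 2.08 mmol/kg

DIC = 2.08 mmol/kg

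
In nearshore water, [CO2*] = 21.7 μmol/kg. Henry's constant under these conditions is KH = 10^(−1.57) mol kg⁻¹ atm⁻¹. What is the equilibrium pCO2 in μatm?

KH = 10^(−1.57) = 2.692×10^-2 mol kg⁻¹ atm⁻¹
pCO2 = [CO2*]/KH = 21.7×10^-6 / 2.692×10^-2 = 8.06×10^-4 atm = 806 μatm

pCO2 = 806 μatm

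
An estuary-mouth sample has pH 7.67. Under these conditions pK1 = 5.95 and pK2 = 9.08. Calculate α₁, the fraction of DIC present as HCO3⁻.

α₁ = 0.945

α₁ = 1 / (1 + [H⁺]/K1 + K2/[H⁺]) = 1 / (1 + 10^-1.72 + 10^-1.41)
   = 1 / (1 + 0.019055 + 0.038905) = 1/1.0580 = 0.9452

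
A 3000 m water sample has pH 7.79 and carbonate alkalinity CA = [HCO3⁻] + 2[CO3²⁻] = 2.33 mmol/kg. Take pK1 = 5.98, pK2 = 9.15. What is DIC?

CA = [HCO3⁻] + 2[CO3²⁻] = (α₁ + 2α₂)·DIC
At pH 7.79: [H⁺]/K1 = 10^-1.81 = 0.015488, K2/[H⁺] = 10^-1.36 = 0.043652
α₁ = 1/(1 + 0.015488 + 0.043652) = 1/1.0591 = 0.9442; α₂ = α₁·K2/[H⁺] = 0.04121
α₁ + 2α₂ = 1.0266
DIC = CA / (α₁ + 2α₂) = 2.33 / 1.0266 = 2.27 mmol/kg

DIC = 2.27 mmol/kg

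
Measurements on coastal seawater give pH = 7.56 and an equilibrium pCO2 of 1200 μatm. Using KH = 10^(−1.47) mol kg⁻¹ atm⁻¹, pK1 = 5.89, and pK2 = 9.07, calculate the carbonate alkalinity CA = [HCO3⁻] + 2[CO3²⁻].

CA = 2.02 mmol/kg

[CO2*] = KH · pCO2 = 10^(−1.47) × 1200×10^-6 = 4.066×10^-5 mol/kg
α₀ = 1/(1 + K1/[H⁺] + K1K2/[H⁺]²) = 1/(1 + 10^+1.67 + 10^+0.16) = 0.02032
DIC = [CO2*]/α₀ = 4.066×10^-5 / 0.02032 = 2.001 mmol/kg
CA = (α₁ + 2α₂)·DIC = (0.9503 + 2×0.02937) × 2.001 = 2.02 mmol/kg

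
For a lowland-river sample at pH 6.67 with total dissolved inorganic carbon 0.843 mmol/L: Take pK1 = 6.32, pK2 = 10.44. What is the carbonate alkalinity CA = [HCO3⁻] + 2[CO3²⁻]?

CA = 0.583 mmol/L

CA = [HCO3⁻] + 2[CO3²⁻] = (α₁ + 2α₂)·DIC
At pH 6.67: [H⁺]/K1 = 10^-0.35 = 0.44668, K2/[H⁺] = 10^-3.77 = 0.00016982
α₁ = 1/(1 + 0.44668 + 0.00016982) = 1/1.4469 = 0.6912; α₂ = α₁·K2/[H⁺] = 0.0001174
α₁ + 2α₂ = 0.6914
CA = 0.6914 × 0.843 = 0.583 mmol/L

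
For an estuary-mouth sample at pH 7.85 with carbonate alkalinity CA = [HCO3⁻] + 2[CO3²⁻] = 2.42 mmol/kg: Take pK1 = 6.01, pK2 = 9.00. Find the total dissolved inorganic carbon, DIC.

DIC = 2.30 mmol/kg

CA = [HCO3⁻] + 2[CO3²⁻] = (α₁ + 2α₂)·DIC
At pH 7.85: [H⁺]/K1 = 10^-1.84 = 0.014454, K2/[H⁺] = 10^-1.15 = 0.070795
α₁ = 1/(1 + 0.014454 + 0.070795) = 1/1.0852 = 0.9214; α₂ = α₁·K2/[H⁺] = 0.06523
α₁ + 2α₂ = 1.0519
DIC = CA / (α₁ + 2α₂) = 2.42 / 1.0519 = 2.30 mmol/kg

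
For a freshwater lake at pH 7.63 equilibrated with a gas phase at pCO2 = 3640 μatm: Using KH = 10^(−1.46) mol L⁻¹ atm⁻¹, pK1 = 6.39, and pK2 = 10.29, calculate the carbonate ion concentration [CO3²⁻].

[CO2*] = KH · pCO2 = 10^(−1.46) × 3640×10^-6 = 1.262×10^-4 mol/L
α₀ = 1/(1 + K1/[H⁺] + K1K2/[H⁺]²) = 1/(1 + 10^+1.24 + 10^-1.42) = 0.05430
DIC = [CO2*]/α₀ = 1.262×10^-4 / 0.05430 = 2.324 mmol/L
[CO3²⁻] = α₂·DIC; α₂ = 0.002064, so [CO3²⁻] = 0.002064 × 2.324 = 0.00480 mmol/L = 4.80 μmol/L

[CO3²⁻] = 4.80 μmol/L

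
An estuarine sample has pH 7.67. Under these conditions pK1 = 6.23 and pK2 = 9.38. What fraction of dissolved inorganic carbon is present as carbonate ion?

α₂ = 1 / (1 + [H⁺]/K2 + [H⁺]²/(K1K2)) = 1 / (1 + 10^+1.71 + 10^+0.27)
   = 1 / (1 + 51.286 + 1.8621) = 1/54.148 = 0.01847

α₂ = 0.0185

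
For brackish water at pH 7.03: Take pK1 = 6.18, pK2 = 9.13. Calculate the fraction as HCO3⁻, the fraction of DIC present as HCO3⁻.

α₁ = 0.870

α₁ = 1 / (1 + [H⁺]/K1 + K2/[H⁺]) = 1 / (1 + 10^-0.85 + 10^-2.10)
   = 1 / (1 + 0.14125 + 0.0079433) = 1/1.1492 = 0.8702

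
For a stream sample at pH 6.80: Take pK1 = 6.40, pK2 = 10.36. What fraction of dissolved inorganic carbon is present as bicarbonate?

α₁ = 1 / (1 + [H⁺]/K1 + K2/[H⁺]) = 1 / (1 + 10^-0.40 + 10^-3.56)
   = 1 / (1 + 0.39811 + 0.00027542) = 1/1.3984 = 0.7151

α₁ = 0.715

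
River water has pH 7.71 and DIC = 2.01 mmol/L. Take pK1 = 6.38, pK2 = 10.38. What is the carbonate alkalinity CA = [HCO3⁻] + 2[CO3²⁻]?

CA = 1.92 mmol/L

CA = [HCO3⁻] + 2[CO3²⁻] = (α₁ + 2α₂)·DIC
At pH 7.71: [H⁺]/K1 = 10^-1.33 = 0.046774, K2/[H⁺] = 10^-2.67 = 0.0021380
α₁ = 1/(1 + 0.046774 + 0.0021380) = 1/1.0489 = 0.9534; α₂ = α₁·K2/[H⁺] = 0.002038
α₁ + 2α₂ = 0.9574
CA = 0.9574 × 2.01 = 1.92 mmol/L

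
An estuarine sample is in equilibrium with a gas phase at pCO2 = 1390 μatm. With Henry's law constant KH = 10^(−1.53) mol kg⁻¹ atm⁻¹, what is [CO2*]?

[CO2*] = 41.0 μmol/kg

KH = 10^(−1.53) = 2.951×10^-2 mol kg⁻¹ atm⁻¹
[CO2*] = KH · pCO2 = 2.951×10^-2 × 1390×10^-6 atm = 4.10×10^-5 mol/kg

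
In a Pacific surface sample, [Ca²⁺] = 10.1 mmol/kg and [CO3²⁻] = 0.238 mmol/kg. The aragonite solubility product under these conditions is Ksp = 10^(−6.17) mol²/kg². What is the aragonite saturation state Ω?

Ω = 3.56

Ksp = 10^(−6.17) = 6.761×10^-7
Ω = [Ca²⁺][CO3²⁻]/Ksp = (10.1×10^-3)(0.238×10^-3) / 6.761×10^-7 = 3.56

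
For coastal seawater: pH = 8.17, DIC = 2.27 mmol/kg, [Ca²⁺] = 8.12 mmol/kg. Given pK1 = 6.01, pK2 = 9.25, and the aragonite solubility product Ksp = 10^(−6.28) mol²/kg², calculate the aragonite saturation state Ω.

Ω = 2.68

α₂ = 1 / (1 + [H⁺]/K2 + [H⁺]²/(K1K2)) = 1 / (1 + 10^+1.08 + 10^-1.08)
   = 1 / (1 + 12.023 + 0.083176) = 1/13.106 = 0.07630
[CO3²⁻] = α₂ × DIC = 0.07630 × 2.27 = 0.1732 mmol/kg
Ksp = 10^(−6.28) = 5.248×10^-7
Ω = [Ca²⁺][CO3²⁻]/Ksp = (8.12×10^-3)(1.732×10^-4) / 5.248×10^-7 = 2.68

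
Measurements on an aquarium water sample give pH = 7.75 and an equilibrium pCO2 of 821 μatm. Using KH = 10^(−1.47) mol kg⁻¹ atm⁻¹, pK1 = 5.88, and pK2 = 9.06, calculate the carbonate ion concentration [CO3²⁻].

[CO3²⁻] = 0.101 mmol/kg

[CO2*] = KH · pCO2 = 10^(−1.47) × 821×10^-6 = 2.782×10^-5 mol/kg
α₀ = 1/(1 + K1/[H⁺] + K1K2/[H⁺]²) = 1/(1 + 10^+1.87 + 10^+0.56) = 0.01270
DIC = [CO2*]/α₀ = 2.782×10^-5 / 0.01270 = 2.191 mmol/kg
[CO3²⁻] = α₂·DIC; α₂ = 0.04610, so [CO3²⁻] = 0.04610 × 2.191 = 0.101 mmol/kg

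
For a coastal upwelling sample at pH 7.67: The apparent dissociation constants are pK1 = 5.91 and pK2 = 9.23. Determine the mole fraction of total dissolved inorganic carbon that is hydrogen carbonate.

α₁ = 0.957

α₁ = 1 / (1 + [H⁺]/K1 + K2/[H⁺]) = 1 / (1 + 10^-1.76 + 10^-1.56)
   = 1 / (1 + 0.017378 + 0.027542) = 1/1.0449 = 0.9570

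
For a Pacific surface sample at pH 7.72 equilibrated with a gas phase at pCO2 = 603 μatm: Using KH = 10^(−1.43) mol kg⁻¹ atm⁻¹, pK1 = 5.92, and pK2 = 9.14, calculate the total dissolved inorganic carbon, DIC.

[CO2*] = KH · pCO2 = 10^(−1.43) × 603×10^-6 = 2.240×10^-5 mol/kg
α₀ = 1/(1 + K1/[H⁺] + K1K2/[H⁺]²) = 1/(1 + 10^+1.80 + 10^+0.38) = 0.01504
DIC = [CO2*]/α₀ = 2.240×10^-5 / 0.01504 = 1.49 mmol/kg

DIC = 1.49 mmol/kg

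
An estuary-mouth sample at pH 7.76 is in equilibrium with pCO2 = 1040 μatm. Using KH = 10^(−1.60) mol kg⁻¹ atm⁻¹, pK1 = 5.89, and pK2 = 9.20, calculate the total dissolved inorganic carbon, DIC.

[CO2*] = KH · pCO2 = 10^(−1.60) × 1040×10^-6 = 2.612×10^-5 mol/kg
α₀ = 1/(1 + K1/[H⁺] + K1K2/[H⁺]²) = 1/(1 + 10^+1.87 + 10^+0.43) = 0.01285
DIC = [CO2*]/α₀ = 2.612×10^-5 / 0.01285 = 2.03 mmol/kg

DIC = 2.03 mmol/kg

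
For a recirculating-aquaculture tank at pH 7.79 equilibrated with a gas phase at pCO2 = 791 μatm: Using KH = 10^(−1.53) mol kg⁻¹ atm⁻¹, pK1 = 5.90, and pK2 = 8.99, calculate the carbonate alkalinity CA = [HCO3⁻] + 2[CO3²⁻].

[CO2*] = KH · pCO2 = 10^(−1.53) × 791×10^-6 = 2.334×10^-5 mol/kg
α₀ = 1/(1 + K1/[H⁺] + K1K2/[H⁺]²) = 1/(1 + 10^+1.89 + 10^+0.69) = 0.01197
DIC = [CO2*]/α₀ = 2.334×10^-5 / 0.01197 = 1.950 mmol/kg
CA = (α₁ + 2α₂)·DIC = (0.9294 + 2×0.05864) × 1.950 = 2.04 mmol/kg

CA = 2.04 mmol/kg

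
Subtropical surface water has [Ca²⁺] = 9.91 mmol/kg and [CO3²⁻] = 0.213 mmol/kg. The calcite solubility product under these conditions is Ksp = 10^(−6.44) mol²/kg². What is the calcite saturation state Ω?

Ω = 5.81

Ksp = 10^(−6.44) = 3.631×10^-7
Ω = [Ca²⁺][CO3²⁻]/Ksp = (9.91×10^-3)(0.213×10^-3) / 3.631×10^-7 = 5.81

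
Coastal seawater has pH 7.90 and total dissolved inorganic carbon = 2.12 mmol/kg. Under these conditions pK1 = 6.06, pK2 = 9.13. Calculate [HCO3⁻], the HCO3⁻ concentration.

α₁ = 1 / (1 + [H⁺]/K1 + K2/[H⁺]) = 1 / (1 + 10^-1.84 + 10^-1.23)
   = 1 / (1 + 0.014454 + 0.058884) = 1/1.0733 = 0.9317
[HCO3⁻] = α₁ × DIC = 0.9317 × 2.12 = 1.98 mmol/kg

[HCO3⁻] = 1.98 mmol/kg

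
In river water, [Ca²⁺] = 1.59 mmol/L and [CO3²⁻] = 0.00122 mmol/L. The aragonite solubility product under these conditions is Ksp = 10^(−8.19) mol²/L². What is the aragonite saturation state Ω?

Ksp = 10^(−8.19) = 6.457×10^-9
Ω = [Ca²⁺][CO3²⁻]/Ksp = (1.59×10^-3)(0.00122×10^-3) / 6.457×10^-9 = 0.300

Ω = 0.300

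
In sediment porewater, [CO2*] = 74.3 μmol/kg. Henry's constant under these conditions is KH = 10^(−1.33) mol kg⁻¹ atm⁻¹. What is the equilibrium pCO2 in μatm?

pCO2 = 1590 μatm

KH = 10^(−1.33) = 4.677×10^-2 mol kg⁻¹ atm⁻¹
pCO2 = [CO2*]/KH = 74.3×10^-6 / 4.677×10^-2 = 1.59×10^-3 atm = 1590 μatm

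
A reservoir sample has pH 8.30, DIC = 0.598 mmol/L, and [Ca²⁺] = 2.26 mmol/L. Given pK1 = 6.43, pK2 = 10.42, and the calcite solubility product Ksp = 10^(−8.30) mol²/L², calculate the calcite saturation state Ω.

Ω = 2.00

α₂ = 1 / (1 + [H⁺]/K2 + [H⁺]²/(K1K2)) = 1 / (1 + 10^+2.12 + 10^+0.25)
   = 1 / (1 + 131.83 + 1.7783) = 1/134.60 = 0.007429
[CO3²⁻] = α₂ × DIC = 0.007429 × 0.598 = 0.004443 mmol/L = 4.443 μmol/L
Ksp = 10^(−8.30) = 5.012×10^-9
Ω = [Ca²⁺][CO3²⁻]/Ksp = (2.26×10^-3)(4.443×10^-6) / 5.012×10^-9 = 2.00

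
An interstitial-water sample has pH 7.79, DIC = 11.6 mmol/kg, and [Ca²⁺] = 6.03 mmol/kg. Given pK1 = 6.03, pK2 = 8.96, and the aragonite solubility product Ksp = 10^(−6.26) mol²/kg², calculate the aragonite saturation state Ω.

α₂ = 1 / (1 + [H⁺]/K2 + [H⁺]²/(K1K2)) = 1 / (1 + 10^+1.17 + 10^-0.59)
   = 1 / (1 + 14.791 + 0.25704) = 1/16.048 = 0.06231
[CO3²⁻] = α₂ × DIC = 0.06231 × 11.6 = 0.7228 mmol/kg
Ksp = 10^(−6.26) = 5.495×10^-7
Ω = [Ca²⁺][CO3²⁻]/Ksp = (6.03×10^-3)(7.228×10^-4) / 5.495×10^-7 = 7.93

Ω = 7.93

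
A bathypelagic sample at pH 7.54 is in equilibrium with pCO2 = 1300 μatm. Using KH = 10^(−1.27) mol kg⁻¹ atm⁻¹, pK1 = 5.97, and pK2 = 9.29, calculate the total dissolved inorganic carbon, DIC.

[CO2*] = KH · pCO2 = 10^(−1.27) × 1300×10^-6 = 6.981×10^-5 mol/kg
α₀ = 1/(1 + K1/[H⁺] + K1K2/[H⁺]²) = 1/(1 + 10^+1.57 + 10^-0.18) = 0.02576
DIC = [CO2*]/α₀ = 6.981×10^-5 / 0.02576 = 2.71 mmol/kg

DIC = 2.71 mmol/kg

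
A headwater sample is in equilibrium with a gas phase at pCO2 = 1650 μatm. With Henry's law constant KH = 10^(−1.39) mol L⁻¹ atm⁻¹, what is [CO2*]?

KH = 10^(−1.39) = 4.074×10^-2 mol L⁻¹ atm⁻¹
[CO2*] = KH · pCO2 = 4.074×10^-2 × 1650×10^-6 atm = 6.72×10^-5 mol/L

[CO2*] = 67.2 μmol/L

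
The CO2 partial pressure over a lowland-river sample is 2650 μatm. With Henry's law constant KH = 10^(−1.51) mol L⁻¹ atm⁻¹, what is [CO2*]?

[CO2*] = 81.9 μmol/L

KH = 10^(−1.51) = 3.090×10^-2 mol L⁻¹ atm⁻¹
[CO2*] = KH · pCO2 = 3.090×10^-2 × 2650×10^-6 atm = 8.19×10^-5 mol/L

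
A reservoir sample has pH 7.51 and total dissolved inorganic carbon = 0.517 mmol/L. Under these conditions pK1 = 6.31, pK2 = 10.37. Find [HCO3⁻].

[HCO3⁻] = 0.486 mmol/L

α₁ = 1 / (1 + [H⁺]/K1 + K2/[H⁺]) = 1 / (1 + 10^-1.20 + 10^-2.86)
   = 1 / (1 + 0.063096 + 0.0013804) = 1/1.0645 = 0.9394
[HCO3⁻] = α₁ × DIC = 0.9394 × 0.517 = 0.486 mmol/L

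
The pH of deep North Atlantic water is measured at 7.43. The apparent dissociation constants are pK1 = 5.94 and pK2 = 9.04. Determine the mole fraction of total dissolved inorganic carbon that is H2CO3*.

α₀ = 0.0306

α₀ = 1 / (1 + K1/[H⁺] + K1K2/[H⁺]²) = 1 / (1 + 10^+1.49 + 10^-0.12)
   = 1 / (1 + 30.903 + 0.75858) = 1/32.662 = 0.03062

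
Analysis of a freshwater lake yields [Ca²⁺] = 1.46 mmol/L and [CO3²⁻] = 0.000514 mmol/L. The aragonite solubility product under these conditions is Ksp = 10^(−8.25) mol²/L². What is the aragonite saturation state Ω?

Ksp = 10^(−8.25) = 5.623×10^-9
Ω = [Ca²⁺][CO3²⁻]/Ksp = (1.46×10^-3)(0.000514×10^-3) / 5.623×10^-9 = 0.133

Ω = 0.133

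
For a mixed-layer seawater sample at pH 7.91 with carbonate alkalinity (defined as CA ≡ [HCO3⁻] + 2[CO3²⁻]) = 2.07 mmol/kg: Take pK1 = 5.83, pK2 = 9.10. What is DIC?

DIC = 1.97 mmol/kg

CA = [HCO3⁻] + 2[CO3²⁻] = (α₁ + 2α₂)·DIC
At pH 7.91: [H⁺]/K1 = 10^-2.08 = 0.0083176, K2/[H⁺] = 10^-1.19 = 0.064565
α₁ = 1/(1 + 0.0083176 + 0.064565) = 1/1.0729 = 0.9321; α₂ = α₁·K2/[H⁺] = 0.06018
α₁ + 2α₂ = 1.0524
DIC = CA / (α₁ + 2α₂) = 2.07 / 1.0524 = 1.97 mmol/kg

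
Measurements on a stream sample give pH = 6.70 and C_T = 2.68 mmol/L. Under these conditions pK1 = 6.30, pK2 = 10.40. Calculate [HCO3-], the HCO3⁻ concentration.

[HCO3⁻] = 1.92 mmol/L

α₁ = 1 / (1 + [H⁺]/K1 + K2/[H⁺]) = 1 / (1 + 10^-0.40 + 10^-3.70)
   = 1 / (1 + 0.39811 + 0.00019953) = 1/1.3983 = 0.7152
[HCO3⁻] = α₁ × DIC = 0.7152 × 2.68 = 1.92 mmol/L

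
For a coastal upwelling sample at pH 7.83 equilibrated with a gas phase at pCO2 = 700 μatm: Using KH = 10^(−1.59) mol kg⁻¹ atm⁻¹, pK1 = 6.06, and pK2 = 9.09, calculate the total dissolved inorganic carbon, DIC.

[CO2*] = KH · pCO2 = 10^(−1.59) × 700×10^-6 = 1.799×10^-5 mol/kg
α₀ = 1/(1 + K1/[H⁺] + K1K2/[H⁺]²) = 1/(1 + 10^+1.77 + 10^+0.51) = 0.01584
DIC = [CO2*]/α₀ = 1.799×10^-5 / 0.01584 = 1.14 mmol/kg

DIC = 1.14 mmol/kg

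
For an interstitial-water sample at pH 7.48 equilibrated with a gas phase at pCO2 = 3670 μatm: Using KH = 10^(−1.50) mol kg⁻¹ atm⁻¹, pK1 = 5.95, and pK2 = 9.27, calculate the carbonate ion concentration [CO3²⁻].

[CO2*] = KH · pCO2 = 10^(−1.50) × 3670×10^-6 = 1.161×10^-4 mol/kg
α₀ = 1/(1 + K1/[H⁺] + K1K2/[H⁺]²) = 1/(1 + 10^+1.53 + 10^-0.26) = 0.02822
DIC = [CO2*]/α₀ = 1.161×10^-4 / 0.02822 = 4.112 mmol/kg
[CO3²⁻] = α₂·DIC; α₂ = 0.01551, so [CO3²⁻] = 0.01551 × 4.112 = 0.0638 mmol/kg

[CO3²⁻] = 0.0638 mmol/kg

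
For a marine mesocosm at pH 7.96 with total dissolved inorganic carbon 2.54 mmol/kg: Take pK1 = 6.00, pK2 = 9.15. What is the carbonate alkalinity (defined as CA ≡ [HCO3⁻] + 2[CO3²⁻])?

CA = [HCO3⁻] + 2[CO3²⁻] = (α₁ + 2α₂)·DIC
At pH 7.96: [H⁺]/K1 = 10^-1.96 = 0.010965, K2/[H⁺] = 10^-1.19 = 0.064565
α₁ = 1/(1 + 0.010965 + 0.064565) = 1/1.0755 = 0.9298; α₂ = α₁·K2/[H⁺] = 0.06003
α₁ + 2α₂ = 1.0498
CA = 1.0498 × 2.54 = 2.67 mmol/kg

CA = 2.67 mmol/kg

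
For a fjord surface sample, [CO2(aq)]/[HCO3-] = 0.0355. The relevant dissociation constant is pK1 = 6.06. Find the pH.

From K1 = [H⁺][HCO3-]/[CO2(aq)]:  pH = pK1 − log₁₀([CO2(aq)]/[HCO3-])
log₁₀(0.0355) = -1.450
pH = 6.06 − (-1.450) = 7.51

pH = 7.51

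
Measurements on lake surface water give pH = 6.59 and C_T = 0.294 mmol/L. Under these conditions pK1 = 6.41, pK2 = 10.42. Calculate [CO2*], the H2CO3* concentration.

[CO2*] = 0.117 mmol/L

α₀ = 1 / (1 + K1/[H⁺] + K1K2/[H⁺]²) = 1 / (1 + 10^+0.18 + 10^-3.65)
   = 1 / (1 + 1.5136 + 0.00022387) = 1/2.5138 = 0.3978
[CO2*] = α₀ × DIC = 0.3978 × 0.294 = 0.117 mmol/L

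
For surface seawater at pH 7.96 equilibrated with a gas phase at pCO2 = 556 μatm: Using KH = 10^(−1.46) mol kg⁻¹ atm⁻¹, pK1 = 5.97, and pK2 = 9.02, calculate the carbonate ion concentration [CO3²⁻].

[CO2*] = KH · pCO2 = 10^(−1.46) × 556×10^-6 = 1.928×10^-5 mol/kg
α₀ = 1/(1 + K1/[H⁺] + K1K2/[H⁺]²) = 1/(1 + 10^+1.99 + 10^+0.93) = 0.009325
DIC = [CO2*]/α₀ = 1.928×10^-5 / 0.009325 = 2.067 mmol/kg
[CO3²⁻] = α₂·DIC; α₂ = 0.07937, so [CO3²⁻] = 0.07937 × 2.067 = 0.164 mmol/kg

[CO3²⁻] = 0.164 mmol/kg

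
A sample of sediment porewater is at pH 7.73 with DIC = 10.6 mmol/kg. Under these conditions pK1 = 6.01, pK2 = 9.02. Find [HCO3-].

[HCO3⁻] = 9.90 mmol/kg

α₁ = 1 / (1 + [H⁺]/K1 + K2/[H⁺]) = 1 / (1 + 10^-1.72 + 10^-1.29)
   = 1 / (1 + 0.019055 + 0.051286) = 1/1.0703 = 0.9343
[HCO3⁻] = α₁ × DIC = 0.9343 × 10.6 = 9.90 mmol/kg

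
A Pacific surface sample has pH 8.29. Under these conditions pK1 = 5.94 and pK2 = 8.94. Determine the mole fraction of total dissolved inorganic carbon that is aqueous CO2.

α₀ = 1 / (1 + K1/[H⁺] + K1K2/[H⁺]²) = 1 / (1 + 10^+2.35 + 10^+1.70)
   = 1 / (1 + 223.87 + 50.119) = 1/274.99 = 0.003636

α₀ = 0.00364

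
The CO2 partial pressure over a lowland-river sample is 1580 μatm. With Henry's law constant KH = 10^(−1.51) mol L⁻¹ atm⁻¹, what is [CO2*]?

KH = 10^(−1.51) = 3.090×10^-2 mol L⁻¹ atm⁻¹
[CO2*] = KH · pCO2 = 3.090×10^-2 × 1580×10^-6 atm = 4.88×10^-5 mol/L

[CO2*] = 48.8 μmol/L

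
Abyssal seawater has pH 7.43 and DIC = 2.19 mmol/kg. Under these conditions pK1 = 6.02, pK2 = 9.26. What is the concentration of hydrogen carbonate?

[HCO3⁻] = 2.08 mmol/kg

α₁ = 1 / (1 + [H⁺]/K1 + K2/[H⁺]) = 1 / (1 + 10^-1.41 + 10^-1.83)
   = 1 / (1 + 0.038905 + 0.014791) = 1/1.0537 = 0.9490
[HCO3⁻] = α₁ × DIC = 0.9490 × 2.19 = 2.08 mmol/kg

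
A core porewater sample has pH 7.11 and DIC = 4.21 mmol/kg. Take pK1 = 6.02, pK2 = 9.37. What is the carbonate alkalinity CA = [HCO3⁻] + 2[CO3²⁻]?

CA = 3.92 mmol/kg

CA = [HCO3⁻] + 2[CO3²⁻] = (α₁ + 2α₂)·DIC
At pH 7.11: [H⁺]/K1 = 10^-1.09 = 0.081283, K2/[H⁺] = 10^-2.26 = 0.0054954
α₁ = 1/(1 + 0.081283 + 0.0054954) = 1/1.0868 = 0.9202; α₂ = α₁·K2/[H⁺] = 0.005057
α₁ + 2α₂ = 0.9303
CA = 0.9303 × 4.21 = 3.92 mmol/kg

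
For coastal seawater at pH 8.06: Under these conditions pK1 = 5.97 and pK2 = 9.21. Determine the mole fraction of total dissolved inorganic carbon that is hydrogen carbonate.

α₁ = 1 / (1 + [H⁺]/K1 + K2/[H⁺]) = 1 / (1 + 10^-2.09 + 10^-1.15)
   = 1 / (1 + 0.0081283 + 0.070795) = 1/1.0789 = 0.9269

α₁ = 0.927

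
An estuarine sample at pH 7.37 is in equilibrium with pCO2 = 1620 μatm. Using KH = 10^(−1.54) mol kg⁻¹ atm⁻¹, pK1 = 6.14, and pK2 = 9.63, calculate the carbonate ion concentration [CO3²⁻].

[CO2*] = KH · pCO2 = 10^(−1.54) × 1620×10^-6 = 4.672×10^-5 mol/kg
α₀ = 1/(1 + K1/[H⁺] + K1K2/[H⁺]²) = 1/(1 + 10^+1.23 + 10^-1.03) = 0.05532
DIC = [CO2*]/α₀ = 4.672×10^-5 / 0.05532 = 0.8445 mmol/kg
[CO3²⁻] = α₂·DIC; α₂ = 0.005163, so [CO3²⁻] = 0.005163 × 0.8445 = 0.00436 mmol/kg = 4.36 μmol/kg

[CO3²⁻] = 4.36 μmol/kg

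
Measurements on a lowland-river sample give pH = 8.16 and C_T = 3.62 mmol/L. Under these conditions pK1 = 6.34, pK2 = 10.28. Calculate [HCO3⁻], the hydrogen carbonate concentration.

α₁ = 1 / (1 + [H⁺]/K1 + K2/[H⁺]) = 1 / (1 + 10^-1.82 + 10^-2.12)
   = 1 / (1 + 0.015136 + 0.0075858) = 1/1.0227 = 0.9778
[HCO3⁻] = α₁ × DIC = 0.9778 × 3.62 = 3.54 mmol/L

[HCO3⁻] = 3.54 mmol/L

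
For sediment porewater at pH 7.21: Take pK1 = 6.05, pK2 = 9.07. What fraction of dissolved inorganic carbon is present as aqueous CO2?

α₀ = 0.0639

α₀ = 1 / (1 + K1/[H⁺] + K1K2/[H⁺]²) = 1 / (1 + 10^+1.16 + 10^-0.70)
   = 1 / (1 + 14.454 + 0.19953) = 1/15.654 = 0.06388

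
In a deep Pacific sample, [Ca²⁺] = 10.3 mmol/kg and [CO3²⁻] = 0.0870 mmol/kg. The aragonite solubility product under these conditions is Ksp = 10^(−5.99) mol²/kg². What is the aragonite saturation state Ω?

Ω = 0.876

Ksp = 10^(−5.99) = 1.023×10^-6
Ω = [Ca²⁺][CO3²⁻]/Ksp = (10.3×10^-3)(0.0870×10^-3) / 1.023×10^-6 = 0.876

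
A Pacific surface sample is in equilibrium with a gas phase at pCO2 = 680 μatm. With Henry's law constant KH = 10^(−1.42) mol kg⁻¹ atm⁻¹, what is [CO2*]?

[CO2*] = 25.9 μmol/kg

KH = 10^(−1.42) = 3.802×10^-2 mol kg⁻¹ atm⁻¹
[CO2*] = KH · pCO2 = 3.802×10^-2 × 680×10^-6 atm = 2.59×10^-5 mol/kg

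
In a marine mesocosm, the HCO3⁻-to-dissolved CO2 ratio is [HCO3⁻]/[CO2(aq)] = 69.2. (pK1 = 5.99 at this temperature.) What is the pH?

From K1 = [H⁺][HCO3⁻]/[CO2(aq)]:  pH = pK1 + log₁₀([HCO3⁻]/[CO2(aq)])
log₁₀(69.2) = +1.840
pH = 5.99 + (+1.840) = 7.83

pH = 7.83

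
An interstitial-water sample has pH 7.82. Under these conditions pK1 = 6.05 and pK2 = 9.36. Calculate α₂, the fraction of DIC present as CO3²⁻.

α₂ = 1 / (1 + [H⁺]/K2 + [H⁺]²/(K1K2)) = 1 / (1 + 10^+1.54 + 10^-0.23)
   = 1 / (1 + 34.674 + 0.58884) = 1/36.263 = 0.02758

α₂ = 0.0276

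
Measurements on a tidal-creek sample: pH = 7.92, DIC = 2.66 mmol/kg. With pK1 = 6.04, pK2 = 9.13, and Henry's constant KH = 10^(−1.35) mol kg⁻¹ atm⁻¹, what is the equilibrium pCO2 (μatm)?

α₀ = 1 / (1 + K1/[H⁺] + K1K2/[H⁺]²) = 1 / (1 + 10^+1.88 + 10^+0.67)
   = 1 / (1 + 75.858 + 4.6774) = 1/81.535 = 0.01226
[CO2*] = α₀ × DIC = 0.01226 × 2.66 = 0.03262 mmol/kg
pCO2 = [CO2*]/KH = 3.262×10^-5 / 4.467×10^-2 = 730 μatm

pCO2 = 730 μatm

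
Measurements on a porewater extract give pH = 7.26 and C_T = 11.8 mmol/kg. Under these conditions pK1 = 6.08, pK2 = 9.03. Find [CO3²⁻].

[CO3²⁻] = 0.185 mmol/kg

α₂ = 1 / (1 + [H⁺]/K2 + [H⁺]²/(K1K2)) = 1 / (1 + 10^+1.77 + 10^+0.59)
   = 1 / (1 + 58.884 + 3.8905) = 1/63.775 = 0.01568
[CO3²⁻] = α₂ × DIC = 0.01568 × 11.8 = 0.185 mmol/kg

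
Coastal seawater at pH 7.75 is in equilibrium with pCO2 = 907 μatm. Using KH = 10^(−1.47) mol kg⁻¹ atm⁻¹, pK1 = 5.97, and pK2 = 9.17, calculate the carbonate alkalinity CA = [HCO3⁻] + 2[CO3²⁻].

[CO2*] = KH · pCO2 = 10^(−1.47) × 907×10^-6 = 3.073×10^-5 mol/kg
α₀ = 1/(1 + K1/[H⁺] + K1K2/[H⁺]²) = 1/(1 + 10^+1.78 + 10^+0.36) = 0.01574
DIC = [CO2*]/α₀ = 3.073×10^-5 / 0.01574 = 1.953 mmol/kg
CA = (α₁ + 2α₂)·DIC = (0.9482 + 2×0.03605) × 1.953 = 1.99 mmol/kg

CA = 1.99 mmol/kg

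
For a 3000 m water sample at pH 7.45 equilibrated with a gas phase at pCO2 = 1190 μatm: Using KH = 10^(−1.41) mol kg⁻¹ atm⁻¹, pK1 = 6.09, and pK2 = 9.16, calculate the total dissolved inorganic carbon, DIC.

DIC = 1.13 mmol/kg

[CO2*] = KH · pCO2 = 10^(−1.41) × 1190×10^-6 = 4.630×10^-5 mol/kg
α₀ = 1/(1 + K1/[H⁺] + K1K2/[H⁺]²) = 1/(1 + 10^+1.36 + 10^-0.35) = 0.04106
DIC = [CO2*]/α₀ = 4.630×10^-5 / 0.04106 = 1.13 mmol/kg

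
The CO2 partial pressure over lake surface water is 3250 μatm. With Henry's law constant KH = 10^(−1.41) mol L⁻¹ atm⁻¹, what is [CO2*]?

KH = 10^(−1.41) = 3.890×10^-2 mol L⁻¹ atm⁻¹
[CO2*] = KH · pCO2 = 3.890×10^-2 × 3250×10^-6 atm = 1.26×10^-4 mol/L

[CO2*] = 126 μmol/L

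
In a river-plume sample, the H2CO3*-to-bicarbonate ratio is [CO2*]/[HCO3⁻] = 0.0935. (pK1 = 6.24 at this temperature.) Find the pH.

pH = 7.27

From K1 = [H⁺][HCO3⁻]/[CO2*]:  pH = pK1 − log₁₀([CO2*]/[HCO3⁻])
log₁₀(0.0935) = -1.029
pH = 6.24 − (-1.029) = 7.27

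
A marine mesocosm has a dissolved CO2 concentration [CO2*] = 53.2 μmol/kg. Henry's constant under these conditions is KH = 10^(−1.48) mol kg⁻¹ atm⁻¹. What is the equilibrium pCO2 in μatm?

KH = 10^(−1.48) = 3.311×10^-2 mol kg⁻¹ atm⁻¹
pCO2 = [CO2*]/KH = 53.2×10^-6 / 3.311×10^-2 = 1.61×10^-3 atm = 1610 μatm

pCO2 = 1610 μatm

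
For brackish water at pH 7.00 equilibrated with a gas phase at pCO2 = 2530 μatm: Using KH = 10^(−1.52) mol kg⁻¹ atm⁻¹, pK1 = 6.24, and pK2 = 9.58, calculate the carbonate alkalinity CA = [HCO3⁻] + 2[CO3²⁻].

[CO2*] = KH · pCO2 = 10^(−1.52) × 2530×10^-6 = 7.640×10^-5 mol/kg
α₀ = 1/(1 + K1/[H⁺] + K1K2/[H⁺]²) = 1/(1 + 10^+0.76 + 10^-1.82) = 0.1477
DIC = [CO2*]/α₀ = 7.640×10^-5 / 0.1477 = 0.5172 mmol/kg
CA = (α₁ + 2α₂)·DIC = (0.8500 + 2×0.002236) × 0.5172 = 0.442 mmol/kg

CA = 0.442 mmol/kg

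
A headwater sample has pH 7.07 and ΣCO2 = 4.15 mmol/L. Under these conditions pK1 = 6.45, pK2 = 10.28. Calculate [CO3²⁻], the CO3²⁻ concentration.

α₂ = 1 / (1 + [H⁺]/K2 + [H⁺]²/(K1K2)) = 1 / (1 + 10^+3.21 + 10^+2.59)
   = 1 / (1 + 1621.8 + 389.05) = 1/2011.9 = 0.0004971
[CO3²⁻] = α₂ × DIC = 0.0004971 × 4.15 = 0.00206 mmol/L = 2.06 μmol/L

[CO3²⁻] = 2.06 μmol/L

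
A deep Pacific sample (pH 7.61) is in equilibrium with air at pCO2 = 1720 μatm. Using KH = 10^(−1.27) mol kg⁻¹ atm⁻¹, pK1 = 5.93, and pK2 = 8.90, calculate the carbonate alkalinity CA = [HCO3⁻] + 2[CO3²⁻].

[CO2*] = KH · pCO2 = 10^(−1.27) × 1720×10^-6 = 9.237×10^-5 mol/kg
α₀ = 1/(1 + K1/[H⁺] + K1K2/[H⁺]²) = 1/(1 + 10^+1.68 + 10^+0.39) = 0.01949
DIC = [CO2*]/α₀ = 9.237×10^-5 / 0.01949 = 4.740 mmol/kg
CA = (α₁ + 2α₂)·DIC = (0.9327 + 2×0.04783) × 4.740 = 4.87 mmol/kg

CA = 4.87 mmol/kg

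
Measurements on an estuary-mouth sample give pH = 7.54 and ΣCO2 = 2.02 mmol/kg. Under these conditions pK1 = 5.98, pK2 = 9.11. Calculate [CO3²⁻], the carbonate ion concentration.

[CO3²⁻] = 0.0516 mmol/kg

α₂ = 1 / (1 + [H⁺]/K2 + [H⁺]²/(K1K2)) = 1 / (1 + 10^+1.57 + 10^+0.01)
   = 1 / (1 + 37.154 + 1.0233) = 1/39.177 = 0.02553
[CO3²⁻] = α₂ × DIC = 0.02553 × 2.02 = 0.0516 mmol/kg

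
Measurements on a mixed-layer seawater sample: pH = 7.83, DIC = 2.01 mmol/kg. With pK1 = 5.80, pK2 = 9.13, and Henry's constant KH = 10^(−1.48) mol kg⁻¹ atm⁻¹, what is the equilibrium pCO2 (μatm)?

α₀ = 1 / (1 + K1/[H⁺] + K1K2/[H⁺]²) = 1 / (1 + 10^+2.03 + 10^+0.73)
   = 1 / (1 + 107.15 + 5.3703) = 1/113.52 = 0.008809
[CO2*] = α₀ × DIC = 0.008809 × 2.01 = 0.01771 mmol/kg = 17.71 μmol/kg
pCO2 = [CO2*]/KH = 1.771×10^-5 / 3.311×10^-2 = 535 μatm

pCO2 = 535 μatm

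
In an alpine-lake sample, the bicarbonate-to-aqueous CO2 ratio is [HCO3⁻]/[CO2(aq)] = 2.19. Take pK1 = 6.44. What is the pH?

From K1 = [H⁺][HCO3⁻]/[CO2(aq)]:  pH = pK1 + log₁₀([HCO3⁻]/[CO2(aq)])
log₁₀(2.19) = +0.340
pH = 6.44 + (+0.340) = 6.78

pH = 6.78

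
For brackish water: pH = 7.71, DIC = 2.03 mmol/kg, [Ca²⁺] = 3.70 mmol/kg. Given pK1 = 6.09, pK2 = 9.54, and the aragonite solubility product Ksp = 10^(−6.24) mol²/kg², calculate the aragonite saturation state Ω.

α₂ = 1 / (1 + [H⁺]/K2 + [H⁺]²/(K1K2)) = 1 / (1 + 10^+1.83 + 10^+0.21)
   = 1 / (1 + 67.608 + 1.6218) = 1/70.230 = 0.01424
[CO3²⁻] = α₂ × DIC = 0.01424 × 2.03 = 0.02890 mmol/kg
Ksp = 10^(−6.24) = 5.754×10^-7
Ω = [Ca²⁺][CO3²⁻]/Ksp = (3.70×10^-3)(2.890×10^-5) / 5.754×10^-7 = 0.186

Ω = 0.186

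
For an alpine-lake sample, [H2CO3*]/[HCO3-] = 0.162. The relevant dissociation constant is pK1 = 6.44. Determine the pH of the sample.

From K1 = [H⁺][HCO3-]/[H2CO3*]:  pH = pK1 − log₁₀([H2CO3*]/[HCO3-])
log₁₀(0.162) = -0.790
pH = 6.44 − (-0.790) = 7.23

pH = 7.23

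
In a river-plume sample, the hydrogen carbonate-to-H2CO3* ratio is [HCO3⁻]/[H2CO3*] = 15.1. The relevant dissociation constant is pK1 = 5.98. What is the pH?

From K1 = [H⁺][HCO3⁻]/[H2CO3*]:  pH = pK1 + log₁₀([HCO3⁻]/[H2CO3*])
log₁₀(15.1) = +1.179
pH = 5.98 + (+1.179) = 7.16

pH = 7.16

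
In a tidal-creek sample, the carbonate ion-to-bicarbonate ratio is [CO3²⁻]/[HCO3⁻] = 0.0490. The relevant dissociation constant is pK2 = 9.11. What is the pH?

pH = 7.80

From K2 = [H⁺][CO3²⁻]/[HCO3⁻]:  pH = pK2 + log₁₀([CO3²⁻]/[HCO3⁻])
log₁₀(0.0490) = -1.310
pH = 9.11 + (-1.310) = 7.80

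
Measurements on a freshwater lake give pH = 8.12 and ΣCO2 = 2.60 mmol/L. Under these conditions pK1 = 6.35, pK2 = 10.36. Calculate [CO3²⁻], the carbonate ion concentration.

[CO3²⁻] = 14.6 μmol/L

α₂ = 1 / (1 + [H⁺]/K2 + [H⁺]²/(K1K2)) = 1 / (1 + 10^+2.24 + 10^+0.47)
   = 1 / (1 + 173.78 + 2.9512) = 1/177.73 = 0.005626
[CO3²⁻] = α₂ × DIC = 0.005626 × 2.60 = 0.0146 mmol/L = 14.6 μmol/L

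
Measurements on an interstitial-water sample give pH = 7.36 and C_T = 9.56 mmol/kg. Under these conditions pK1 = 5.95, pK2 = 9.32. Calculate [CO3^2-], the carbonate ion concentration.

[CO3²⁻] = 0.0998 mmol/kg

α₂ = 1 / (1 + [H⁺]/K2 + [H⁺]²/(K1K2)) = 1 / (1 + 10^+1.96 + 10^+0.55)
   = 1 / (1 + 91.201 + 3.5481) = 1/95.749 = 0.01044
[CO3²⁻] = α₂ × DIC = 0.01044 × 9.56 = 0.0998 mmol/kg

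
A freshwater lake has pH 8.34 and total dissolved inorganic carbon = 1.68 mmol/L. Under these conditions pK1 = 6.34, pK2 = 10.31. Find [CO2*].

α₀ = 1 / (1 + K1/[H⁺] + K1K2/[H⁺]²) = 1 / (1 + 10^+2.00 + 10^+0.03)
   = 1 / (1 + 100.00 + 1.0715) = 1/102.07 = 0.009797
[CO2*] = α₀ × DIC = 0.009797 × 1.68 = 0.0165 mmol/L = 16.5 μmol/L

[CO2*] = 16.5 μmol/L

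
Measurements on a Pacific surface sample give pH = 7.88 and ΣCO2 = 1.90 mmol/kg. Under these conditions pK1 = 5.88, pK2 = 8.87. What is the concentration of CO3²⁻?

[CO3²⁻] = 0.175 mmol/kg

α₂ = 1 / (1 + [H⁺]/K2 + [H⁺]²/(K1K2)) = 1 / (1 + 10^+0.99 + 10^-1.01)
   = 1 / (1 + 9.7724 + 0.097724) = 1/10.870 = 0.09200
[CO3²⁻] = α₂ × DIC = 0.09200 × 1.90 = 0.175 mmol/kg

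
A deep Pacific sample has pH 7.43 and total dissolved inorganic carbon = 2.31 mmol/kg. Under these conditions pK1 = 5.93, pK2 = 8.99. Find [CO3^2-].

[CO3²⁻] = 0.0601 mmol/kg

α₂ = 1 / (1 + [H⁺]/K2 + [H⁺]²/(K1K2)) = 1 / (1 + 10^+1.56 + 10^+0.06)
   = 1 / (1 + 36.308 + 1.1482) = 1/38.456 = 0.02600
[CO3²⁻] = α₂ × DIC = 0.02600 × 2.31 = 0.0601 mmol/kg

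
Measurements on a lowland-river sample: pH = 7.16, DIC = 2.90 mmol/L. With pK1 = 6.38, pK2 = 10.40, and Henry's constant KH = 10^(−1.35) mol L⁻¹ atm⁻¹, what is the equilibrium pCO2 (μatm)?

α₀ = 1 / (1 + K1/[H⁺] + K1K2/[H⁺]²) = 1 / (1 + 10^+0.78 + 10^-2.46)
   = 1 / (1 + 6.0256 + 0.0034674) = 1/7.0291 = 0.1423
[CO2*] = α₀ × DIC = 0.1423 × 2.90 = 0.4126 mmol/L
pCO2 = [CO2*]/KH = 4.126×10^-4 / 4.467×10^-2 = 9240 μatm

pCO2 = 9240 μatm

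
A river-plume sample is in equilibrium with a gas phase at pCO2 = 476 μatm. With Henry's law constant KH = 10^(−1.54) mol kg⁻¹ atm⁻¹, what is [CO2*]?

KH = 10^(−1.54) = 2.884×10^-2 mol kg⁻¹ atm⁻¹
[CO2*] = KH · pCO2 = 2.884×10^-2 × 476×10^-6 atm = 1.37×10^-5 mol/kg

[CO2*] = 13.7 μmol/kg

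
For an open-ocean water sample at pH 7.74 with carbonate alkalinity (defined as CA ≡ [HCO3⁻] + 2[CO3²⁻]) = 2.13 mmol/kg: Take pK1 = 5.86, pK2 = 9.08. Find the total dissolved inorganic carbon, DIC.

CA = [HCO3⁻] + 2[CO3²⁻] = (α₁ + 2α₂)·DIC
At pH 7.74: [H⁺]/K1 = 10^-1.88 = 0.013183, K2/[H⁺] = 10^-1.34 = 0.045709
α₁ = 1/(1 + 0.013183 + 0.045709) = 1/1.0589 = 0.9444; α₂ = α₁·K2/[H⁺] = 0.04317
α₁ + 2α₂ = 1.0307
DIC = CA / (α₁ + 2α₂) = 2.13 / 1.0307 = 2.07 mmol/kg

DIC = 2.07 mmol/kg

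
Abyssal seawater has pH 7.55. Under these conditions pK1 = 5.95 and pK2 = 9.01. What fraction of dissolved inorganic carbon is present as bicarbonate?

α₁ = 1 / (1 + [H⁺]/K1 + K2/[H⁺]) = 1 / (1 + 10^-1.60 + 10^-1.46)
   = 1 / (1 + 0.025119 + 0.034674) = 1/1.0598 = 0.9436

α₁ = 0.944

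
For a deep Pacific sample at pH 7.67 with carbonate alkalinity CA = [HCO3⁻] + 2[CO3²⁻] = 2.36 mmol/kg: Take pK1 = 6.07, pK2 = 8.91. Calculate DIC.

CA = [HCO3⁻] + 2[CO3²⁻] = (α₁ + 2α₂)·DIC
At pH 7.67: [H⁺]/K1 = 10^-1.60 = 0.025119, K2/[H⁺] = 10^-1.24 = 0.057544
α₁ = 1/(1 + 0.025119 + 0.057544) = 1/1.0827 = 0.9236; α₂ = α₁·K2/[H⁺] = 0.05315
α₁ + 2α₂ = 1.0299
DIC = CA / (α₁ + 2α₂) = 2.36 / 1.0299 = 2.29 mmol/kg

DIC = 2.29 mmol/kg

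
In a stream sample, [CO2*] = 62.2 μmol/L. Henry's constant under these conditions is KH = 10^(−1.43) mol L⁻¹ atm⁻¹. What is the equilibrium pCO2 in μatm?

KH = 10^(−1.43) = 3.715×10^-2 mol L⁻¹ atm⁻¹
pCO2 = [CO2*]/KH = 62.2×10^-6 / 3.715×10^-2 = 1.67×10^-3 atm = 1670 μatm

pCO2 = 1670 μatm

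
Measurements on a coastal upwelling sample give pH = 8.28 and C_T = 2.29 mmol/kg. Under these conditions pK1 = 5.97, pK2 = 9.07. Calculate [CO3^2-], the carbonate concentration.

[CO3²⁻] = 0.318 mmol/kg

α₂ = 1 / (1 + [H⁺]/K2 + [H⁺]²/(K1K2)) = 1 / (1 + 10^+0.79 + 10^-1.52)
   = 1 / (1 + 6.1660 + 0.030200) = 1/7.1961 = 0.1390
[CO3²⁻] = α₂ × DIC = 0.1390 × 2.29 = 0.318 mmol/kg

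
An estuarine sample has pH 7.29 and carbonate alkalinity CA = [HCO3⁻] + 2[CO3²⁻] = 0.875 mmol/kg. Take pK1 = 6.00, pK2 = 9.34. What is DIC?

DIC = 0.911 mmol/kg

CA = [HCO3⁻] + 2[CO3²⁻] = (α₁ + 2α₂)·DIC
At pH 7.29: [H⁺]/K1 = 10^-1.29 = 0.051286, K2/[H⁺] = 10^-2.05 = 0.0089125
α₁ = 1/(1 + 0.051286 + 0.0089125) = 1/1.0602 = 0.9432; α₂ = α₁·K2/[H⁺] = 0.008406
α₁ + 2α₂ = 0.9600
DIC = CA / (α₁ + 2α₂) = 0.875 / 0.9600 = 0.911 mmol/kg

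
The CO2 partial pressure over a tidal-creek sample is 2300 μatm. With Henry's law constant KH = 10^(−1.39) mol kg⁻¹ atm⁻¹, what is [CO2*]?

KH = 10^(−1.39) = 4.074×10^-2 mol kg⁻¹ atm⁻¹
[CO2*] = KH · pCO2 = 4.074×10^-2 × 2300×10^-6 atm = 9.37×10^-5 mol/kg

[CO2*] = 93.7 μmol/kg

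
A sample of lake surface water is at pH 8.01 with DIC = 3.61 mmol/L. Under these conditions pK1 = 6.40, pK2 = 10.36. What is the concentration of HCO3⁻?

α₁ = 1 / (1 + [H⁺]/K1 + K2/[H⁺]) = 1 / (1 + 10^-1.61 + 10^-2.35)
   = 1 / (1 + 0.024547 + 0.0044668) = 1/1.0290 = 0.9718
[HCO3⁻] = α₁ × DIC = 0.9718 × 3.61 = 3.51 mmol/L

[HCO3⁻] = 3.51 mmol/L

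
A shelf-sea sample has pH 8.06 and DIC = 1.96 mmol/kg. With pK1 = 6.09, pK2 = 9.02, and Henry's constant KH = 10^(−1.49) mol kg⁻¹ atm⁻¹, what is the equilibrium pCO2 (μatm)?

α₀ = 1 / (1 + K1/[H⁺] + K1K2/[H⁺]²) = 1 / (1 + 10^+1.97 + 10^+1.01)
   = 1 / (1 + 93.325 + 10.233) = 1/104.56 = 0.009564
[CO2*] = α₀ × DIC = 0.009564 × 1.96 = 0.01875 mmol/kg = 18.75 μmol/kg
pCO2 = [CO2*]/KH = 1.875×10^-5 / 3.236×10^-2 = 579 μatm

pCO2 = 579 μatm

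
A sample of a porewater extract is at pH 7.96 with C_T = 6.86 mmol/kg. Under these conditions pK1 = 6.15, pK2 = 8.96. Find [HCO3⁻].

α₁ = 1 / (1 + [H⁺]/K1 + K2/[H⁺]) = 1 / (1 + 10^-1.81 + 10^-1.00)
   = 1 / (1 + 0.015488 + 0.10000) = 1/1.1155 = 0.8965
[HCO3⁻] = α₁ × DIC = 0.8965 × 6.86 = 6.15 mmol/kg

[HCO3⁻] = 6.15 mmol/kg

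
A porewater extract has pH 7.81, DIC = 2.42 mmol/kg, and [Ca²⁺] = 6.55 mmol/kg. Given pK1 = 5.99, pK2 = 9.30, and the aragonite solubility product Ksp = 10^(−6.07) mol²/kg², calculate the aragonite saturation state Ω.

α₂ = 1 / (1 + [H⁺]/K2 + [H⁺]²/(K1K2)) = 1 / (1 + 10^+1.49 + 10^-0.33)
   = 1 / (1 + 30.903 + 0.46774) = 1/32.371 = 0.03089
[CO3²⁻] = α₂ × DIC = 0.03089 × 2.42 = 0.07476 mmol/kg
Ksp = 10^(−6.07) = 8.511×10^-7
Ω = [Ca²⁺][CO3²⁻]/Ksp = (6.55×10^-3)(7.476×10^-5) / 8.511×10^-7 = 0.575

Ω = 0.575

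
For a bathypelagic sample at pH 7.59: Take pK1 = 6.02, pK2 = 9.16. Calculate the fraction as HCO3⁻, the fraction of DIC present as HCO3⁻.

α₁ = 0.949

α₁ = 1 / (1 + [H⁺]/K1 + K2/[H⁺]) = 1 / (1 + 10^-1.57 + 10^-1.57)
   = 1 / (1 + 0.026915 + 0.026915) = 1/1.0538 = 0.9489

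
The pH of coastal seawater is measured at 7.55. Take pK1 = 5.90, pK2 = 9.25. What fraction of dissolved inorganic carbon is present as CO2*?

α₀ = 0.0215

α₀ = 1 / (1 + K1/[H⁺] + K1K2/[H⁺]²) = 1 / (1 + 10^+1.65 + 10^-0.05)
   = 1 / (1 + 44.668 + 0.89125) = 1/46.560 = 0.02148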